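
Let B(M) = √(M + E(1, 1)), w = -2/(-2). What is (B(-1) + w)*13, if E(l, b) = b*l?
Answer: 13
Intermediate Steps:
w = 1 (w = -2*(-½) = 1)
B(M) = √(1 + M) (B(M) = √(M + 1*1) = √(M + 1) = √(1 + M))
(B(-1) + w)*13 = (√(1 - 1) + 1)*13 = (√0 + 1)*13 = (0 + 1)*13 = 1*13 = 13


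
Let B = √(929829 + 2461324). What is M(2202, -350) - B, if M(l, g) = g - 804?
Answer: -1154 - √3391153 ≈ -2995.5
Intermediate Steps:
M(l, g) = -804 + g
B = √3391153 ≈ 1841.5
M(2202, -350) - B = (-804 - 350) - √3391153 = -1154 - √3391153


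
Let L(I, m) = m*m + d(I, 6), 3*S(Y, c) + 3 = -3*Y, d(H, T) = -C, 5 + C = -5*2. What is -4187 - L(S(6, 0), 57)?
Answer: -7451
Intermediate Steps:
C = -15 (C = -5 - 5*2 = -5 - 10 = -15)
d(H, T) = 15 (d(H, T) = -1*(-15) = 15)
S(Y, c) = -1 - Y (S(Y, c) = -1 + (-3*Y)/3 = -1 - Y)
L(I, m) = 15 + m² (L(I, m) = m*m + 15 = m² + 15 = 15 + m²)
-4187 - L(S(6, 0), 57) = -4187 - (15 + 57²) = -4187 - (15 + 3249) = -4187 - 1*3264 = -4187 - 3264 = -7451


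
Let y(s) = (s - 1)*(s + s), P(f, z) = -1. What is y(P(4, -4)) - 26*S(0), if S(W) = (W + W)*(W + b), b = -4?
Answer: 4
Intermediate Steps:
S(W) = 2*W*(-4 + W) (S(W) = (W + W)*(W - 4) = (2*W)*(-4 + W) = 2*W*(-4 + W))
y(s) = 2*s*(-1 + s) (y(s) = (-1 + s)*(2*s) = 2*s*(-1 + s))
y(P(4, -4)) - 26*S(0) = 2*(-1)*(-1 - 1) - 52*0*(-4 + 0) = 2*(-1)*(-2) - 52*0*(-4) = 4 - 26*0 = 4 + 0 = 4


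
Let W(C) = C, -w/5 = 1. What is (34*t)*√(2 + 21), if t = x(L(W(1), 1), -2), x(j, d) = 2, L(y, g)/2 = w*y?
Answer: 68*√23 ≈ 326.12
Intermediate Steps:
w = -5 (w = -5*1 = -5)
L(y, g) = -10*y (L(y, g) = 2*(-5*y) = -10*y)
t = 2
(34*t)*√(2 + 21) = (34*2)*√(2 + 21) = 68*√23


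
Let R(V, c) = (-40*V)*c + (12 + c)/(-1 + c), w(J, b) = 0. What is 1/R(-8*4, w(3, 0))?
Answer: -1/12 ≈ -0.083333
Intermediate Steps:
R(V, c) = (12 + c)/(-1 + c) - 40*V*c (R(V, c) = -40*V*c + (12 + c)/(-1 + c) = (12 + c)/(-1 + c) - 40*V*c)
1/R(-8*4, w(3, 0)) = 1/((12 + 0 - 40*(-8*4)*0² + 40*(-8*4)*0)/(-1 + 0)) = 1/((12 + 0 - 40*(-32)*0 + 40*(-32)*0)/(-1)) = 1/(-(12 + 0 + 0 + 0)) = 1/(-1*12) = 1/(-12) = -1/12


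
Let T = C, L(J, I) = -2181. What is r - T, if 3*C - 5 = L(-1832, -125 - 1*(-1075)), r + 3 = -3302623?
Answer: -9905702/3 ≈ -3.3019e+6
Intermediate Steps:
r = -3302626 (r = -3 - 3302623 = -3302626)
C = -2176/3 (C = 5/3 + (⅓)*(-2181) = 5/3 - 727 = -2176/3 ≈ -725.33)
T = -2176/3 ≈ -725.33
r - T = -3302626 - 1*(-2176/3) = -3302626 + 2176/3 = -9905702/3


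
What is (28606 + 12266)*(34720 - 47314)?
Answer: -514741968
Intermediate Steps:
(28606 + 12266)*(34720 - 47314) = 40872*(-12594) = -514741968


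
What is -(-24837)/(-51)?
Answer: -487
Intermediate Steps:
-(-24837)/(-51) = -(-24837)*(-1)/51 = -1461*⅓ = -487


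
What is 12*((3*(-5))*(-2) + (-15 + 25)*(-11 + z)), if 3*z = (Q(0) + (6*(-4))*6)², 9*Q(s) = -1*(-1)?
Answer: 67003240/81 ≈ 8.2720e+5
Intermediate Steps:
Q(s) = ⅑ (Q(s) = (-1*(-1))/9 = (⅑)*1 = ⅑)
z = 1677025/243 (z = (⅑ + (6*(-4))*6)²/3 = (⅑ - 24*6)²/3 = (⅑ - 144)²/3 = (-1295/9)²/3 = (⅓)*(1677025/81) = 1677025/243 ≈ 6901.3)
12*((3*(-5))*(-2) + (-15 + 25)*(-11 + z)) = 12*((3*(-5))*(-2) + (-15 + 25)*(-11 + 1677025/243)) = 12*(-15*(-2) + 10*(1674352/243)) = 12*(30 + 16743520/243) = 12*(16750810/243) = 67003240/81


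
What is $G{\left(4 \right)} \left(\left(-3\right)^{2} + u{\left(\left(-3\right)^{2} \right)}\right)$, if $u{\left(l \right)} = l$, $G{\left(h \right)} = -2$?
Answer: $-36$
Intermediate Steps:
$G{\left(4 \right)} \left(\left(-3\right)^{2} + u{\left(\left(-3\right)^{2} \right)}\right) = - 2 \left(\left(-3\right)^{2} + \left(-3\right)^{2}\right) = - 2 \left(9 + 9\right) = \left(-2\right) 18 = -36$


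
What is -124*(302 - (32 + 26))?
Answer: -30256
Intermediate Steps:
-124*(302 - (32 + 26)) = -124*(302 - 1*58) = -124*(302 - 58) = -124*244 = -30256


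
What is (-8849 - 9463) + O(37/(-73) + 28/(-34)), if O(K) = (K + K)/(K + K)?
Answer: -18311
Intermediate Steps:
O(K) = 1 (O(K) = (2*K)/((2*K)) = (2*K)*(1/(2*K)) = 1)
(-8849 - 9463) + O(37/(-73) + 28/(-34)) = (-8849 - 9463) + 1 = -18312 + 1 = -18311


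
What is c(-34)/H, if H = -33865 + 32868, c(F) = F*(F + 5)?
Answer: -986/997 ≈ -0.98897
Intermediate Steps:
c(F) = F*(5 + F)
H = -997
c(-34)/H = -34*(5 - 34)/(-997) = -34*(-29)*(-1/997) = 986*(-1/997) = -986/997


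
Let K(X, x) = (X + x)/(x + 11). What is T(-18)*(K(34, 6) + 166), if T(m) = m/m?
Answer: 2862/17 ≈ 168.35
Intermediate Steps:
T(m) = 1
K(X, x) = (X + x)/(11 + x)
T(-18)*(K(34, 6) + 166) = 1*((34 + 6)/(11 + 6) + 166) = 1*(40/17 + 166) = 1*(2862/17) = 2862/17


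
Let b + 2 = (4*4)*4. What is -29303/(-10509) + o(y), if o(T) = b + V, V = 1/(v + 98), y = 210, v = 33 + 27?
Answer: 107586547/1660422 ≈ 64.795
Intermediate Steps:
v = 60
V = 1/158 (V = 1/(60 + 98) = 1/158 ≈ 0.0063291)
b = 62 (b = -2 + (4*4)*4 = -2 + 16*4 = -2 + 64 = 62)
o(T) = 9797/158 (o(T) = 62 + 1/158 = 9797/158)
-29303/(-10509) + o(y) = -29303/(-10509) + 9797/158 = -29303*(-1/10509) + 9797/158 = 29303/10509 + 9797/158 = 107586547/1660422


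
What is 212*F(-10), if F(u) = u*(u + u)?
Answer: 42400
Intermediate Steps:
F(u) = 2*u² (F(u) = u*(2*u) = 2*u²)
212*F(-10) = 212*(2*(-10)²) = 212*(2*100) = 212*200 = 42400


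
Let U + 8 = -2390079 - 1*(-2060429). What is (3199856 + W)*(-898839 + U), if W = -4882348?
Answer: 2066936374524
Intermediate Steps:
U = -329658 (U = -8 + (-2390079 - 1*(-2060429)) = -8 + (-2390079 + 2060429) = -8 - 329650 = -329658)
(3199856 + W)*(-898839 + U) = (3199856 - 4882348)*(-898839 - 329658) = -1682492*(-1228497) = 2066936374524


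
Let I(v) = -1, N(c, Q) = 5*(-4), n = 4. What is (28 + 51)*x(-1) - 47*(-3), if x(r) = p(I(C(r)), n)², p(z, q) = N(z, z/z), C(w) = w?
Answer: 31741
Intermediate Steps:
N(c, Q) = -20
p(z, q) = -20
x(r) = 400 (x(r) = (-20)² = 400)
(28 + 51)*x(-1) - 47*(-3) = (28 + 51)*400 - 47*(-3) = 79*400 - 1*(-141) = 31600 + 141 = 31741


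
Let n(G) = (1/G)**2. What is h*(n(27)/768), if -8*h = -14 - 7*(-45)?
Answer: -301/4478976 ≈ -6.7203e-5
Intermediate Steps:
n(G) = G**(-2) (n(G) = (1/G)**2 = G**(-2))
h = -301/8 (h = -(-14 - 7*(-45))/8 = -(-14 + 315)/8 = -1/8*301 = -301/8 ≈ -37.625)
h*(n(27)/768) = -301/(8*27**2*768) = -301/(5832*768) = -301/8*1/559872 = -301/4478976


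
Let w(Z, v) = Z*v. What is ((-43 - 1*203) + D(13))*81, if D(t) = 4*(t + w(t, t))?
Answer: 39042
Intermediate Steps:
D(t) = 4*t + 4*t**2 (D(t) = 4*(t + t*t) = 4*(t + t**2) = 4*t + 4*t**2)
((-43 - 1*203) + D(13))*81 = ((-43 - 1*203) + 4*13*(1 + 13))*81 = ((-43 - 203) + 4*13*14)*81 = (-246 + 728)*81 = 482*81 = 39042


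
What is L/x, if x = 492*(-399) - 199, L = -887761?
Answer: 887761/196507 ≈ 4.5177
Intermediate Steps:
x = -196507 (x = -196308 - 199 = -196507)
L/x = -887761/(-196507) = -887761*(-1/196507) = 887761/196507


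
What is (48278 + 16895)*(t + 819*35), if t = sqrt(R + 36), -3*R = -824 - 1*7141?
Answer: 1868184045 + 195519*sqrt(299) ≈ 1.8716e+9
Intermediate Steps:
R = 2655 (R = -(-824 - 1*7141)/3 = -(-824 - 7141)/3 = -1/3*(-7965) = 2655)
t = 3*sqrt(299) (t = sqrt(2655 + 36) = sqrt(2691) = 3*sqrt(299) ≈ 51.875)
(48278 + 16895)*(t + 819*35) = (48278 + 16895)*(3*sqrt(299) + 819*35) = 65173*(3*sqrt(299) + 28665) = 65173*(28665 + 3*sqrt(299)) = 1868184045 + 195519*sqrt(299)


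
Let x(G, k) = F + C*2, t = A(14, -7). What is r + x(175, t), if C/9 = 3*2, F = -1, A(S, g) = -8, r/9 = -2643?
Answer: -23680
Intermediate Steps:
r = -23787 (r = 9*(-2643) = -23787)
t = -8
C = 54 (C = 9*(3*2) = 9*6 = 54)
x(G, k) = 107 (x(G, k) = -1 + 54*2 = -1 + 108 = 107)
r + x(175, t) = -23787 + 107 = -23680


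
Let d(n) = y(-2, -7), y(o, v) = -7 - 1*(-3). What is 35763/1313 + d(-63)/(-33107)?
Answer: 91077761/3343807 ≈ 27.238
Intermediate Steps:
y(o, v) = -4 (y(o, v) = -7 + 3 = -4)
d(n) = -4
35763/1313 + d(-63)/(-33107) = 35763/1313 - 4/(-33107) = 35763*(1/1313) - 4*(-1/33107) = 2751/101 + 4/33107 = 91077761/3343807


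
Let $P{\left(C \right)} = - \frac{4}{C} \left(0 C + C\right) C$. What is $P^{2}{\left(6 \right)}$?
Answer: $576$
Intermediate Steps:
$P{\left(C \right)} = - 4 C$ ($P{\left(C \right)} = - \frac{4}{C} \left(0 + C\right) C = - \frac{4}{C} C C = - 4 C$)
$P^{2}{\left(6 \right)} = \left(\left(-4\right) 6\right)^{2} = \left(-24\right)^{2} = 576$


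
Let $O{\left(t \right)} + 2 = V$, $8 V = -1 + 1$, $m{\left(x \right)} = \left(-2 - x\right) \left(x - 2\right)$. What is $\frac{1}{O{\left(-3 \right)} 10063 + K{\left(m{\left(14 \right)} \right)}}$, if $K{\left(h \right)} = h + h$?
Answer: $- \frac{1}{20510} \approx -4.8757 \cdot 10^{-5}$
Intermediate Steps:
$m{\left(x \right)} = \left(-2 + x\right) \left(-2 - x\right)$ ($m{\left(x \right)} = \left(-2 - x\right) \left(-2 + x\right) = \left(-2 + x\right) \left(-2 - x\right)$)
$V = 0$ ($V = \frac{-1 + 1}{8} = \frac{1}{8} \cdot 0 = 0$)
$O{\left(t \right)} = -2$ ($O{\left(t \right)} = -2 + 0 = -2$)
$K{\left(h \right)} = 2 h$
$\frac{1}{O{\left(-3 \right)} 10063 + K{\left(m{\left(14 \right)} \right)}} = \frac{1}{\left(-2\right) 10063 + 2 \left(4 - 14^{2}\right)} = \frac{1}{-20126 + 2 \left(4 - 196\right)} = \frac{1}{-20126 + 2 \left(-192\right)} = \frac{1}{-20126 - 384} = \frac{1}{-20510} = - \frac{1}{20510}$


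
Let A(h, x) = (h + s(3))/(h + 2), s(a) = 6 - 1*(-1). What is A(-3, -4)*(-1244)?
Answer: 4976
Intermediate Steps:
s(a) = 7 (s(a) = 6 + 1 = 7)
A(h, x) = (7 + h)/(2 + h) (A(h, x) = (h + 7)/(h + 2) = (7 + h)/(2 + h))
A(-3, -4)*(-1244) = ((7 - 3)/(2 - 3))*(-1244) = (4/(-1))*(-1244) = -1*4*(-1244) = -4*(-1244) = 4976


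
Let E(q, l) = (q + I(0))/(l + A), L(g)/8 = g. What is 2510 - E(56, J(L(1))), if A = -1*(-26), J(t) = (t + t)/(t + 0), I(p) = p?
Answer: 2508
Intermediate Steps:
L(g) = 8*g
J(t) = 2 (J(t) = (2*t)/t = 2)
A = 26
E(q, l) = q/(26 + l) (E(q, l) = (q + 0)/(l + 26) = q/(26 + l))
2510 - E(56, J(L(1))) = 2510 - 56/(26 + 2) = 2510 - 56/28 = 2510 - 1*2 = 2510 - 2 = 2508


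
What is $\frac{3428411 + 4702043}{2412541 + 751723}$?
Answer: $\frac{4065227}{1582132} \approx 2.5695$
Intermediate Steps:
$\frac{3428411 + 4702043}{2412541 + 751723} = \frac{8130454}{3164264} = 8130454 \cdot \frac{1}{3164264} = \frac{4065227}{1582132}$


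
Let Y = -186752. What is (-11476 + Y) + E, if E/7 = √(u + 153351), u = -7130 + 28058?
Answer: -198228 + 7*√174279 ≈ -1.9531e+5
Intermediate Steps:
u = 20928
E = 7*√174279 (E = 7*√(20928 + 153351) = 7*√174279 ≈ 2922.3)
(-11476 + Y) + E = (-11476 - 186752) + 7*√174279 = -198228 + 7*√174279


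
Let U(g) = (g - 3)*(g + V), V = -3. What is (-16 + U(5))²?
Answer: 144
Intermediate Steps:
U(g) = (-3 + g)² (U(g) = (g - 3)*(g - 3) = (-3 + g)*(-3 + g) = (-3 + g)²)
(-16 + U(5))² = (-16 + (9 + 5² - 6*5))² = (-16 + (9 + 25 - 30))² = (-16 + 4)² = (-12)² = 144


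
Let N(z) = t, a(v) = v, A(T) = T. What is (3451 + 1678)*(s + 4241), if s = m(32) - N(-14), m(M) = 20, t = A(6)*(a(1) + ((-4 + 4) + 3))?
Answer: 21731573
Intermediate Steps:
t = 24 (t = 6*(1 + ((-4 + 4) + 3)) = 6*(1 + (0 + 3)) = 6*(1 + 3) = 6*4 = 24)
N(z) = 24
s = -4 (s = 20 - 1*24 = 20 - 24 = -4)
(3451 + 1678)*(s + 4241) = (3451 + 1678)*(-4 + 4241) = 5129*4237 = 21731573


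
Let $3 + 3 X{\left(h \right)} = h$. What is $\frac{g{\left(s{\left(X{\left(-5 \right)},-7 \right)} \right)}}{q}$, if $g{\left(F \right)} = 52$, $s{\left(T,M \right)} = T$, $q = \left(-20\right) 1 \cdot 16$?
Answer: $- \frac{13}{80} \approx -0.1625$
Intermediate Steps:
$X{\left(h \right)} = -1 + \frac{h}{3}$
$q = -320$ ($q = \left(-20\right) 16 = -320$)
$\frac{g{\left(s{\left(X{\left(-5 \right)},-7 \right)} \right)}}{q} = \frac{52}{-320} = 52 \left(- \frac{1}{320}\right) = - \frac{13}{80}$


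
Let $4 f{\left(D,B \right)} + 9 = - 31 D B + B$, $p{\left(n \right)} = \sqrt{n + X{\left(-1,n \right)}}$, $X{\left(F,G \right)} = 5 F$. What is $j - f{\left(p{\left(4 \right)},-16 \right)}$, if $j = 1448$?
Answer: $\frac{5817}{4} - 124 i \approx 1454.3 - 124.0 i$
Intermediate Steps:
$p{\left(n \right)} = \sqrt{-5 + n}$ ($p{\left(n \right)} = \sqrt{n + 5 \left(-1\right)} = \sqrt{n - 5} = \sqrt{-5 + n}$)
$f{\left(D,B \right)} = - \frac{9}{4} + \frac{B}{4} - \frac{31 B D}{4}$ ($f{\left(D,B \right)} = - \frac{9}{4} + \frac{- 31 D B + B}{4} = - \frac{9}{4} + \frac{- 31 B D + B}{4} = - \frac{9}{4} + \frac{B - 31 B D}{4} = - \frac{9}{4} - \left(- \frac{B}{4} + \frac{31 B D}{4}\right) = - \frac{9}{4} + \frac{B}{4} - \frac{31 B D}{4}$)
$j - f{\left(p{\left(4 \right)},-16 \right)} = 1448 - \left(- \frac{9}{4} + \frac{1}{4} \left(-16\right) - - 124 \sqrt{-5 + 4}\right) = 1448 - \left(- \frac{9}{4} - 4 - - 124 \sqrt{-1}\right) = 1448 - \left(- \frac{9}{4} - 4 - - 124 i\right) = 1448 - \left(- \frac{9}{4} - 4 + 124 i\right) = 1448 - \left(- \frac{25}{4} + 124 i\right) = 1448 + \left(\frac{25}{4} - 124 i\right) = \frac{5817}{4} - 124 i$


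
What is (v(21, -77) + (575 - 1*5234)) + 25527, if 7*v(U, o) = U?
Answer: 20871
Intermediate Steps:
v(U, o) = U/7
(v(21, -77) + (575 - 1*5234)) + 25527 = ((⅐)*21 + (575 - 1*5234)) + 25527 = (3 + (575 - 5234)) + 25527 = (3 - 4659) + 25527 = -4656 + 25527 = 20871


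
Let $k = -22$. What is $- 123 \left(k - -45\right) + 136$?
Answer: $-2693$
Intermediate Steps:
$- 123 \left(k - -45\right) + 136 = - 123 \left(-22 - -45\right) + 136 = - 123 \left(-22 + 45\right) + 136 = \left(-123\right) 23 + 136 = -2829 + 136 = -2693$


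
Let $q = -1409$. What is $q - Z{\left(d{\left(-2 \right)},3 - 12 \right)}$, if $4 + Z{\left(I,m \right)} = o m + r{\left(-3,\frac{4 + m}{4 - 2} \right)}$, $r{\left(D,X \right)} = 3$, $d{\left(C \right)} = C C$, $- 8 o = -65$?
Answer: $- \frac{10679}{8} \approx -1334.9$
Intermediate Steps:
$o = \frac{65}{8}$ ($o = \left(- \frac{1}{8}\right) \left(-65\right) = \frac{65}{8} \approx 8.125$)
$d{\left(C \right)} = C^{2}$
$Z{\left(I,m \right)} = -1 + \frac{65 m}{8}$ ($Z{\left(I,m \right)} = -4 + \left(\frac{65 m}{8} + 3\right) = -4 + \left(3 + \frac{65 m}{8}\right) = -1 + \frac{65 m}{8}$)
$q - Z{\left(d{\left(-2 \right)},3 - 12 \right)} = -1409 - \left(-1 + \frac{65 \left(3 - 12\right)}{8}\right) = -1409 - \left(-1 + \frac{65}{8} \left(-9\right)\right) = -1409 - \left(-1 - \frac{585}{8}\right) = -1409 - - \frac{593}{8} = -1409 + \frac{593}{8} = - \frac{10679}{8}$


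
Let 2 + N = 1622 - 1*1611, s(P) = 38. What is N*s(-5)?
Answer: 342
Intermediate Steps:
N = 9 (N = -2 + (1622 - 1*1611) = -2 + (1622 - 1611) = -2 + 11 = 9)
N*s(-5) = 9*38 = 342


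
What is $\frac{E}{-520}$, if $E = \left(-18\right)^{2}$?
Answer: $- \frac{81}{130} \approx -0.62308$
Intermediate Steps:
$E = 324$
$\frac{E}{-520} = \frac{324}{-520} = 324 \left(- \frac{1}{520}\right) = - \frac{81}{130}$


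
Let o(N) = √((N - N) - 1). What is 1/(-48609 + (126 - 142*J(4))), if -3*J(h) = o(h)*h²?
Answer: -436347/21160573585 - 6816*I/21160573585 ≈ -2.0621e-5 - 3.2211e-7*I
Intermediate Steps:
o(N) = I (o(N) = √(0 - 1) = √(-1) = I)
J(h) = -I*h²/3
1/(-48609 + (126 - 142*J(4))) = 1/(-48609 + (126 - (-142)*I*4²/3)) = 1/(-48609 + (126 - (-142)*I*16/3)) = 1/(-48609 + (126 - (-2272)*I/3)) = 1/(-48609 + (126 + 2272*I/3)) = 1/(-48483 + 2272*I/3) = 9*(-48483 - 2272*I/3)/21160573585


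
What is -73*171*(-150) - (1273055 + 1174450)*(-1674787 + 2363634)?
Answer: -1685954604285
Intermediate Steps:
-73*171*(-150) - (1273055 + 1174450)*(-1674787 + 2363634) = -12483*(-150) - 2447505*688847 = 1872450 - 1*1685956476735 = 1872450 - 1685956476735 = -1685954604285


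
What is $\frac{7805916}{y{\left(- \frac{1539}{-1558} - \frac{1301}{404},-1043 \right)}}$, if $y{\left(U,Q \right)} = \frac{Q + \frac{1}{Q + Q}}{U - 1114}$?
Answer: $\frac{25088622305931450}{3003189853} \approx 8.354 \cdot 10^{6}$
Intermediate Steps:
$y{\left(U,Q \right)} = \frac{Q + \frac{1}{2 Q}}{-1114 + U}$
$\frac{7805916}{y{\left(- \frac{1539}{-1558} - \frac{1301}{404},-1043 \right)}} = \frac{7805916}{\frac{1}{-1043} \frac{1}{-1114 - \left(- \frac{81}{82} + \frac{1301}{404}\right)} \left(\frac{1}{2} + \left(-1043\right)^{2}\right)} = \frac{7805916}{\left(- \frac{1}{1043}\right) \frac{1}{-1114 - \frac{36979}{16564}} \left(\frac{1}{2} + 1087849\right)} = \frac{7805916}{\left(- \frac{1}{1043}\right) \frac{1}{-1114 + \left(\frac{81}{82} - \frac{1301}{404}\right)} \frac{2175699}{2}} = \frac{7805916}{\left(- \frac{1}{1043}\right) \frac{1}{-1114 - \frac{36979}{16564}} \cdot \frac{2175699}{2}} = \frac{7805916}{\left(- \frac{1}{1043}\right) \frac{1}{- \frac{18489275}{16564}} \cdot \frac{2175699}{2}} = \frac{7805916}{\left(- \frac{1}{1043}\right) \left(- \frac{16564}{18489275}\right) \frac{2175699}{2}} = \frac{7805916}{\frac{18019139118}{19284313825}} = 7805916 \cdot \frac{19284313825}{18019139118} = \frac{25088622305931450}{3003189853}$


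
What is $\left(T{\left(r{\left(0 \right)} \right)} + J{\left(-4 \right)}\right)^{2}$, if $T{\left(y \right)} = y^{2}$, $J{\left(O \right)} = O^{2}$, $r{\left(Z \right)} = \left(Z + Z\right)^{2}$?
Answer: $256$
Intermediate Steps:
$r{\left(Z \right)} = 4 Z^{2}$ ($r{\left(Z \right)} = \left(2 Z\right)^{2} = 4 Z^{2}$)
$\left(T{\left(r{\left(0 \right)} \right)} + J{\left(-4 \right)}\right)^{2} = \left(\left(4 \cdot 0^{2}\right)^{2} + \left(-4\right)^{2}\right)^{2} = \left(\left(4 \cdot 0\right)^{2} + 16\right)^{2} = \left(0^{2} + 16\right)^{2} = \left(0 + 16\right)^{2} = 16^{2} = 256$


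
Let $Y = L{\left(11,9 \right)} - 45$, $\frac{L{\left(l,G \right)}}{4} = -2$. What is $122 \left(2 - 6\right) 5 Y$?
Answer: $129320$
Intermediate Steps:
$L{\left(l,G \right)} = -8$ ($L{\left(l,G \right)} = 4 \left(-2\right) = -8$)
$Y = -53$ ($Y = -8 - 45 = -53$)
$122 \left(2 - 6\right) 5 Y = 122 \left(2 - 6\right) 5 \left(-53\right) = 122 \left(\left(-4\right) 5\right) \left(-53\right) = 122 \left(-20\right) \left(-53\right) = \left(-2440\right) \left(-53\right) = 129320$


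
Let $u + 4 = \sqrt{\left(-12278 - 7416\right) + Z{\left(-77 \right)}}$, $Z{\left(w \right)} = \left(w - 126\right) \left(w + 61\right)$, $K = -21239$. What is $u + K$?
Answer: $-21243 + i \sqrt{16446} \approx -21243.0 + 128.24 i$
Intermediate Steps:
$Z{\left(w \right)} = \left(-126 + w\right) \left(61 + w\right)$
$u = -4 + i \sqrt{16446}$ ($u = -4 + \sqrt{\left(-12278 - 7416\right) - \left(2681 - 5929\right)} = -4 + \sqrt{-19694 + \left(-7686 + 5929 + 5005\right)} = -4 + \sqrt{-19694 + 3248} = -4 + \sqrt{-16446} = -4 + i \sqrt{16446} \approx -4.0 + 128.24 i$)
$u + K = \left(-4 + i \sqrt{16446}\right) - 21239 = -21243 + i \sqrt{16446}$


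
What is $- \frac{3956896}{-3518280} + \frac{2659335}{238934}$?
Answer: $\frac{1287715266583}{105079589190} \approx 12.255$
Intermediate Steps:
$- \frac{3956896}{-3518280} + \frac{2659335}{238934} = \left(-3956896\right) \left(- \frac{1}{3518280}\right) + 2659335 \cdot \frac{1}{238934} = \frac{494612}{439785} + \frac{2659335}{238934} = \frac{1287715266583}{105079589190}$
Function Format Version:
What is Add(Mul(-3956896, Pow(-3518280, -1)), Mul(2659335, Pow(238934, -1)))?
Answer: Rational(1287715266583, 105079589190) ≈ 12.255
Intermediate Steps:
Add(Mul(-3956896, Pow(-3518280, -1)), Mul(2659335, Pow(238934, -1))) = Add(Mul(-3956896, Rational(-1, 3518280)), Mul(2659335, Rational(1, 238934))) = Add(Rational(494612, 439785), Rational(2659335, 238934)) = Rational(1287715266583, 105079589190)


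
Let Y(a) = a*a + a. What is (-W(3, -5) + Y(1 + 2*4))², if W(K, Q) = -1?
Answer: 8281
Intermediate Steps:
Y(a) = a + a² (Y(a) = a² + a = a + a²)
(-W(3, -5) + Y(1 + 2*4))² = (-1*(-1) + (1 + 2*4)*(1 + (1 + 2*4)))² = (1 + (1 + 8)*(1 + (1 + 8)))² = (1 + 9*(1 + 9))² = (1 + 9*10)² = (1 + 90)² = 91² = 8281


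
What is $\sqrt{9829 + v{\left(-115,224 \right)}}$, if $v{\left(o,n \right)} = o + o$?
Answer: $\sqrt{9599} \approx 97.974$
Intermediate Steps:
$v{\left(o,n \right)} = 2 o$
$\sqrt{9829 + v{\left(-115,224 \right)}} = \sqrt{9829 + 2 \left(-115\right)} = \sqrt{9829 - 230} = \sqrt{9599}$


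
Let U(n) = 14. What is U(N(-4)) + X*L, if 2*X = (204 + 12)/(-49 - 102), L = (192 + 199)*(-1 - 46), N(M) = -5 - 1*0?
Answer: 1986830/151 ≈ 13158.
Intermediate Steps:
N(M) = -5 (N(M) = -5 + 0 = -5)
L = -18377 (L = 391*(-47) = -18377)
X = -108/151 (X = ((204 + 12)/(-49 - 102))/2 = (216/(-151))/2 = (216*(-1/151))/2 = (1/2)*(-216/151) = -108/151 ≈ -0.71523)
U(N(-4)) + X*L = 14 - 108/151*(-18377) = 14 + 1984716/151 = 1986830/151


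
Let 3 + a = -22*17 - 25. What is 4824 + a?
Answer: 4422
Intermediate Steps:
a = -402 (a = -3 + (-22*17 - 25) = -3 + (-374 - 25) = -3 - 399 = -402)
4824 + a = 4824 - 402 = 4422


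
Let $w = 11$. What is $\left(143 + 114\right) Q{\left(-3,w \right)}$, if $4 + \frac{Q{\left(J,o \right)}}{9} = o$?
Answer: $16191$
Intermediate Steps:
$Q{\left(J,o \right)} = -36 + 9 o$
$\left(143 + 114\right) Q{\left(-3,w \right)} = \left(143 + 114\right) \left(-36 + 9 \cdot 11\right) = 257 \left(-36 + 99\right) = 257 \cdot 63 = 16191$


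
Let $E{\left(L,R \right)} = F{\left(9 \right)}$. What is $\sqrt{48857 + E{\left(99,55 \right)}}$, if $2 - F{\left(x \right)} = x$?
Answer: $5 \sqrt{1954} \approx 221.02$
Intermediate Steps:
$F{\left(x \right)} = 2 - x$
$E{\left(L,R \right)} = -7$ ($E{\left(L,R \right)} = 2 - 9 = -7$)
$\sqrt{48857 + E{\left(99,55 \right)}} = \sqrt{48857 - 7} = \sqrt{48850} = 5 \sqrt{1954}$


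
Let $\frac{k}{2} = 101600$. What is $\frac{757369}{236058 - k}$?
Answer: $\frac{757369}{32858} \approx 23.05$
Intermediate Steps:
$k = 203200$ ($k = 2 \cdot 101600 = 203200$)
$\frac{757369}{236058 - k} = \frac{757369}{236058 - 203200} = \frac{757369}{32858}$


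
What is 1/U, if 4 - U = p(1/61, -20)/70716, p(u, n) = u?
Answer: 4313676/17254703 ≈ 0.25000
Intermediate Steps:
U = 17254703/4313676 (U = 4 - 1/(61*70716) = 4 - 1*1/4313676 = 4 - 1/4313676 = 17254703/4313676 ≈ 4.0000)
1/U = 1/(17254703/4313676) = 4313676/17254703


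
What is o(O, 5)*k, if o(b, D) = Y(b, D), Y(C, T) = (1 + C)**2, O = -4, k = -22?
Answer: -198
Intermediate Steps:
o(b, D) = (1 + b)**2
o(O, 5)*k = (1 - 4)**2*(-22) = (-3)**2*(-22) = 9*(-22) = -198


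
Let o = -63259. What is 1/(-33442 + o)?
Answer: -1/96701 ≈ -1.0341e-5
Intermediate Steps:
1/(-33442 + o) = 1/(-33442 - 63259) = 1/(-96701) = -1/96701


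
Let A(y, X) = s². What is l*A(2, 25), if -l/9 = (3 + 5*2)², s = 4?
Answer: -24336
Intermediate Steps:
l = -1521 (l = -9*(3 + 5*2)² = -9*(3 + 10)² = -9*13² = -9*169 = -1521)
A(y, X) = 16 (A(y, X) = 4² = 16)
l*A(2, 25) = -1521*16 = -24336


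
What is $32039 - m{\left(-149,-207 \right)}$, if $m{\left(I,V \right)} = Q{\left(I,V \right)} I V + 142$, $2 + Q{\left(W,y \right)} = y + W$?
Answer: $11073691$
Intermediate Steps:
$Q{\left(W,y \right)} = -2 + W + y$ ($Q{\left(W,y \right)} = -2 + \left(y + W\right) = -2 + \left(W + y\right) = -2 + W + y$)
$m{\left(I,V \right)} = 142 + I V \left(-2 + I + V\right)$ ($m{\left(I,V \right)} = \left(-2 + I + V\right) I V + 142 = I \left(-2 + I + V\right) V + 142 = I V \left(-2 + I + V\right) + 142 = 142 + I V \left(-2 + I + V\right)$)
$32039 - m{\left(-149,-207 \right)} = 32039 - \left(142 - - 30843 \left(-2 - 149 - 207\right)\right) = 32039 - \left(142 - \left(-30843\right) \left(-358\right)\right) = 32039 - \left(142 - 11041794\right) = 32039 - -11041652 = 32039 + 11041652 = 11073691$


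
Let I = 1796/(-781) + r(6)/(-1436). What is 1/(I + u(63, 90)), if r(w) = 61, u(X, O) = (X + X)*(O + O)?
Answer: 1121516/25433356183 ≈ 4.4096e-5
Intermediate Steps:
u(X, O) = 4*O*X (u(X, O) = (2*X)*(2*O) = 4*O*X)
I = -2626697/1121516 (I = 1796/(-781) + 61/(-1436) = 1796*(-1/781) + 61*(-1/1436) = -1796/781 - 61/1436 = -2626697/1121516 ≈ -2.3421)
1/(I + u(63, 90)) = 1/(-2626697/1121516 + 4*90*63) = 1/(-2626697/1121516 + 22680) = 1/(25433356183/1121516) = 1121516/25433356183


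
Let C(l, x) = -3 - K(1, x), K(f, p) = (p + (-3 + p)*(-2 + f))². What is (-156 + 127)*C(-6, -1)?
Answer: 348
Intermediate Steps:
C(l, x) = -12 (C(l, x) = -3 - (6 - x - 3*1 + 1*x)² = -3 - (6 - x - 3 + x)² = -3 - 1*3² = -3 - 1*9 = -3 - 9 = -12)
(-156 + 127)*C(-6, -1) = (-156 + 127)*(-12) = -29*(-12) = 348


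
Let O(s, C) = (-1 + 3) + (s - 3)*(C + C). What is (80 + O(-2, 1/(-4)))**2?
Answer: 28561/4 ≈ 7140.3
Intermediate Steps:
O(s, C) = 2 + 2*C*(-3 + s) (O(s, C) = 2 + (-3 + s)*(2*C) = 2 + 2*C*(-3 + s))
(80 + O(-2, 1/(-4)))**2 = (80 + (2 - 6/(-4) + 2*(-2)/(-4)))**2 = (80 + (2 - 6*(-1/4) + 2*(-1/4)*(-2)))**2 = (80 + (2 + 3/2 + 1))**2 = (80 + 9/2)**2 = (169/2)**2 = 28561/4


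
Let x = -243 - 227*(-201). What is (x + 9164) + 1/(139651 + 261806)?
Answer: 21898676437/401457 ≈ 54548.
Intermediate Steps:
x = 45384 (x = -243 + 45627 = 45384)
(x + 9164) + 1/(139651 + 261806) = (45384 + 9164) + 1/(139651 + 261806) = 54548 + 1/401457 = 21898676437/401457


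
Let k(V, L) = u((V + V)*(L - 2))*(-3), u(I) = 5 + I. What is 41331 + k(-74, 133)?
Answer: 99480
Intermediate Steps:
k(V, L) = -15 - 6*V*(-2 + L) (k(V, L) = (5 + (V + V)*(L - 2))*(-3) = (5 + (2*V)*(-2 + L))*(-3) = (5 + 2*V*(-2 + L))*(-3) = -15 - 6*V*(-2 + L))
41331 + k(-74, 133) = 41331 + (-15 + 12*(-74) - 6*133*(-74)) = 41331 + (-15 - 888 + 59052) = 41331 + 58149 = 99480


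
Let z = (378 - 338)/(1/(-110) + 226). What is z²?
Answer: 19360000/617969881 ≈ 0.031328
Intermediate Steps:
z = 4400/24859 (z = 40/(-1/110 + 226) = 40/(24859/110) = 40*(110/24859) = 4400/24859 ≈ 0.17700)
z² = (4400/24859)² = 19360000/617969881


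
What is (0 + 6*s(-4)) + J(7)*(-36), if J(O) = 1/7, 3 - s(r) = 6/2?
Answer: -36/7 ≈ -5.1429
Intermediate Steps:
s(r) = 0 (s(r) = 3 - 6/2 = 3 - 1*3 = 3 - 3 = 0)
J(O) = ⅐
(0 + 6*s(-4)) + J(7)*(-36) = (0 + 6*0) + (⅐)*(-36) = (0 + 0) - 36/7 = 0 - 36/7 = -36/7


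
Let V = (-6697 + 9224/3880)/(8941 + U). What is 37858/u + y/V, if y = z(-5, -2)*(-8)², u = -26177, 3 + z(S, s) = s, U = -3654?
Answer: 5339104391866/21248472971 ≈ 251.27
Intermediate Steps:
z(S, s) = -3 + s
y = -320 (y = (-3 - 2)*(-8)² = -5*64 = -320)
V = -3246892/2564195 (V = (-6697 + 9224/3880)/(8941 - 3654) = (-6697 + 9224*(1/3880))/5287 = (-6697 + 1153/485)*(1/5287) = -3246892/485*1/5287 = -3246892/2564195 ≈ -1.2662)
37858/u + y/V = 37858/(-26177) - 320/(-3246892/2564195) = 37858*(-1/26177) - 320*(-2564195/3246892) = -37858/26177 + 205135600/811723 = 5339104391866/21248472971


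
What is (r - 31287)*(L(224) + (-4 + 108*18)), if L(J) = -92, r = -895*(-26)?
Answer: -14815416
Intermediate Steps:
r = 23270
(r - 31287)*(L(224) + (-4 + 108*18)) = (23270 - 31287)*(-92 + (-4 + 108*18)) = -8017*(-92 + (-4 + 1944)) = -8017*(-92 + 1940) = -8017*1848 = -14815416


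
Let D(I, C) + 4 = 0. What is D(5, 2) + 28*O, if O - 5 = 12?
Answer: 472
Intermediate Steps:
O = 17 (O = 5 + 12 = 17)
D(I, C) = -4 (D(I, C) = -4 + 0 = -4)
D(5, 2) + 28*O = -4 + 28*17 = -4 + 476 = 472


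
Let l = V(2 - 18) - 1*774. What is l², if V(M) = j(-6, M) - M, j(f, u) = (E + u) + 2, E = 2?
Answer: 592900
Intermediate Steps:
j(f, u) = 4 + u (j(f, u) = (2 + u) + 2 = 4 + u)
V(M) = 4 (V(M) = (4 + M) - M = 4)
l = -770 (l = 4 - 1*774 = 4 - 774 = -770)
l² = (-770)² = 592900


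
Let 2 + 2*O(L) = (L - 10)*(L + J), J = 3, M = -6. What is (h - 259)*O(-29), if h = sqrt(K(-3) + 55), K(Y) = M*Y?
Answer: -131054 + 506*sqrt(73) ≈ -1.2673e+5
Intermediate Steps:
K(Y) = -6*Y
O(L) = -1 + (-10 + L)*(3 + L)/2 (O(L) = -1 + ((L - 10)*(L + 3))/2 = -1 + ((-10 + L)*(3 + L))/2 = -1 + (-10 + L)*(3 + L)/2)
h = sqrt(73) (h = sqrt(-6*(-3) + 55) = sqrt(18 + 55) = sqrt(73) ≈ 8.5440)
(h - 259)*O(-29) = (sqrt(73) - 259)*(-16 + (1/2)*(-29)**2 - 7/2*(-29)) = (-259 + sqrt(73))*(-16 + (1/2)*841 + 203/2) = (-259 + sqrt(73))*(-16 + 841/2 + 203/2) = (-259 + sqrt(73))*506 = -131054 + 506*sqrt(73)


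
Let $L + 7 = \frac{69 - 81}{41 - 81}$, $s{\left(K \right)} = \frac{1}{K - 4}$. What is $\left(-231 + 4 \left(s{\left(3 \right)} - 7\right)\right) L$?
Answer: $\frac{17621}{10} \approx 1762.1$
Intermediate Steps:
$s{\left(K \right)} = \frac{1}{-4 + K}$
$L = - \frac{67}{10}$ ($L = -7 + \frac{69 - 81}{41 - 81} = -7 - \frac{12}{-40} = -7 - - \frac{3}{10} = -7 + \frac{3}{10} = - \frac{67}{10} \approx -6.7$)
$\left(-231 + 4 \left(s{\left(3 \right)} - 7\right)\right) L = \left(-231 + 4 \left(\frac{1}{-4 + 3} - 7\right)\right) \left(- \frac{67}{10}\right) = \left(-231 + 4 \left(\frac{1}{-1} - 7\right)\right) \left(- \frac{67}{10}\right) = \left(-231 + 4 \left(-1 - 7\right)\right) \left(- \frac{67}{10}\right) = \left(-231 + 4 \left(-8\right)\right) \left(- \frac{67}{10}\right) = \left(-231 - 32\right) \left(- \frac{67}{10}\right) = \left(-263\right) \left(- \frac{67}{10}\right) = \frac{17621}{10}$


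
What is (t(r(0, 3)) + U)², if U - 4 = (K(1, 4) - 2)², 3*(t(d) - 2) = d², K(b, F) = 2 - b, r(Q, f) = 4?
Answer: 1369/9 ≈ 152.11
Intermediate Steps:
t(d) = 2 + d²/3
U = 5 (U = 4 + ((2 - 1*1) - 2)² = 4 + ((2 - 1) - 2)² = 4 + (1 - 2)² = 4 + (-1)² = 4 + 1 = 5)
(t(r(0, 3)) + U)² = ((2 + (⅓)*4²) + 5)² = ((2 + (⅓)*16) + 5)² = ((2 + 16/3) + 5)² = (22/3 + 5)² = (37/3)² = 1369/9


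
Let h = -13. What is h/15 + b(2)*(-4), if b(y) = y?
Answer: -133/15 ≈ -8.8667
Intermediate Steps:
h/15 + b(2)*(-4) = -13/15 + 2*(-4) = -13*1/15 - 8 = -13/15 - 8 = -133/15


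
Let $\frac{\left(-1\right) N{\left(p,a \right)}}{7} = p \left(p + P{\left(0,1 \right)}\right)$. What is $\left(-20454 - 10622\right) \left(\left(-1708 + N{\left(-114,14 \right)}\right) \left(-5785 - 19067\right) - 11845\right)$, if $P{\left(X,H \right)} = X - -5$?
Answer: $-68494985599660$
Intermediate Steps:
$P{\left(X,H \right)} = 5 + X$ ($P{\left(X,H \right)} = X + 5 = 5 + X$)
$N{\left(p,a \right)} = - 7 p \left(5 + p\right)$ ($N{\left(p,a \right)} = - 7 p \left(p + \left(5 + 0\right)\right) = - 7 p \left(p + 5\right) = - 7 p \left(5 + p\right)$)
$\left(-20454 - 10622\right) \left(\left(-1708 + N{\left(-114,14 \right)}\right) \left(-5785 - 19067\right) - 11845\right) = \left(-20454 - 10622\right) \left(\left(-1708 - - 798 \left(5 - 114\right)\right) \left(-5785 - 19067\right) - 11845\right) = - 31076 \left(\left(-1708 - \left(-798\right) \left(-109\right)\right) \left(-24852\right) - 11845\right) = - 31076 \left(\left(-1708 - 86982\right) \left(-24852\right) - 11845\right) = - 31076 \left(\left(-88690\right) \left(-24852\right) - 11845\right) = - 31076 \left(2204123880 - 11845\right) = \left(-31076\right) 2204112035 = -68494985599660$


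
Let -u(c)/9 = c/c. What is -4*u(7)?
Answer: 36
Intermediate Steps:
u(c) = -9 (u(c) = -9*c/c = -9*1 = -9)
-4*u(7) = -4*(-9) = 36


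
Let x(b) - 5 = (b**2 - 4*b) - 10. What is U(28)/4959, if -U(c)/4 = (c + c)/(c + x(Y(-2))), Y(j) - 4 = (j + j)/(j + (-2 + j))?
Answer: -224/129485 ≈ -0.0017299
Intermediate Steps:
Y(j) = 4 + 2*j/(-2 + 2*j) (Y(j) = 4 + (j + j)/(j + (-2 + j)) = 4 + (2*j)/(-2 + 2*j) = 4 + 2*j/(-2 + 2*j))
x(b) = -5 + b**2 - 4*b (x(b) = 5 + ((b**2 - 4*b) - 10) = 5 + (-10 + b**2 - 4*b) = -5 + b**2 - 4*b)
U(c) = -8*c/(-17/9 + c) (U(c) = -4*(c + c)/(c + (-5 + ((-4 + 5*(-2))/(-1 - 2))**2 - 4*(-4 + 5*(-2))/(-1 - 2))) = -4*2*c/(c + (-5 + ((-4 - 10)/(-3))**2 - 4*(-4 - 10)/(-3))) = -4*2*c/(c + (-5 + (-1/3*(-14))**2 - (-4)*(-14)/3)) = -4*2*c/(c + (-5 + (14/3)**2 - 4*14/3)) = -4*2*c/(c + (-5 + 196/9 - 56/3)) = -4*2*c/(c - 17/9) = -4*2*c/(-17/9 + c) = -8*c/(-17/9 + c))
U(28)/4959 = -72*28/(-17 + 9*28)/4959 = -72*28/(-17 + 252)*(1/4959) = -72*28/235*(1/4959) = -72*28*1/235*(1/4959) = -2016/235*1/4959 = -224/129485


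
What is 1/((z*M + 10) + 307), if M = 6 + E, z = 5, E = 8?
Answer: 1/387 ≈ 0.0025840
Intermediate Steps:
M = 14 (M = 6 + 8 = 14)
1/((z*M + 10) + 307) = 1/((5*14 + 10) + 307) = 1/((70 + 10) + 307) = 1/(80 + 307) = 1/387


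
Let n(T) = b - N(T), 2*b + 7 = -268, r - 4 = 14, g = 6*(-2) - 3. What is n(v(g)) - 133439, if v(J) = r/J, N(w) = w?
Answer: -1335753/10 ≈ -1.3358e+5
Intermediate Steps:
g = -15 (g = -12 - 3 = -15)
r = 18 (r = 4 + 14 = 18)
v(J) = 18/J
b = -275/2 (b = -7/2 + (½)*(-268) = -7/2 - 134 = -275/2 ≈ -137.50)
n(T) = -275/2 - T
n(v(g)) - 133439 = (-275/2 - 18/(-15)) - 133439 = (-275/2 - 18*(-1)/15) - 133439 = (-275/2 - 1*(-6/5)) - 133439 = (-275/2 + 6/5) - 133439 = -1363/10 - 133439 = -1335753/10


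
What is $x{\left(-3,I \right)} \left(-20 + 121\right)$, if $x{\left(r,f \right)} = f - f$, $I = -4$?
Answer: $0$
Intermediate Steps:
$x{\left(r,f \right)} = 0$
$x{\left(-3,I \right)} \left(-20 + 121\right) = 0 \left(-20 + 121\right) = 0 \cdot 101 = 0$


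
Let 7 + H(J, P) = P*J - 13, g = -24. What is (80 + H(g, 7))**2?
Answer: 11664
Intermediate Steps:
H(J, P) = -20 + J*P (H(J, P) = -7 + (P*J - 13) = -7 + (J*P - 13) = -7 + (-13 + J*P) = -20 + J*P)
(80 + H(g, 7))**2 = (80 + (-20 - 24*7))**2 = (80 + (-20 - 168))**2 = (80 - 188)**2 = (-108)**2 = 11664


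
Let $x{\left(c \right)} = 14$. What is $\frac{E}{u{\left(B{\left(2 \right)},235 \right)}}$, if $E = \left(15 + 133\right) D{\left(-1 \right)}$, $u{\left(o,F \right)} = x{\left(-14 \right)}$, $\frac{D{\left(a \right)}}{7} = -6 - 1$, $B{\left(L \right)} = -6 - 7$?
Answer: $-518$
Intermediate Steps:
$B{\left(L \right)} = -13$ ($B{\left(L \right)} = -6 - 7 = -13$)
$D{\left(a \right)} = -49$ ($D{\left(a \right)} = 7 \left(-6 - 1\right) = 7 \left(-7\right) = -49$)
$u{\left(o,F \right)} = 14$
$E = -7252$ ($E = \left(15 + 133\right) \left(-49\right) = 148 \left(-49\right) = -7252$)
$\frac{E}{u{\left(B{\left(2 \right)},235 \right)}} = - \frac{7252}{14} = \left(-7252\right) \frac{1}{14} = -518$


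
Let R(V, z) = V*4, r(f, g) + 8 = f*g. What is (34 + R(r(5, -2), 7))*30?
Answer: -1140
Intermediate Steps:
r(f, g) = -8 + f*g
R(V, z) = 4*V
(34 + R(r(5, -2), 7))*30 = (34 + 4*(-8 + 5*(-2)))*30 = (34 + 4*(-8 - 10))*30 = (34 + 4*(-18))*30 = (34 - 72)*30 = -38*30 = -1140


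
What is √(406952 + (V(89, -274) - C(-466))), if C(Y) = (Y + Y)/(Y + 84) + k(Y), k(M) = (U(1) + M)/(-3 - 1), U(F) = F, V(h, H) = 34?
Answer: 5*√2374868215/382 ≈ 637.86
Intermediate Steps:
k(M) = -¼ - M/4 (k(M) = (1 + M)/(-3 - 1) = (1 + M)/(-4) = (1 + M)*(-¼) = -¼ - M/4)
C(Y) = -¼ - Y/4 + 2*Y/(84 + Y) (C(Y) = (Y + Y)/(Y + 84) + (-¼ - Y/4) = (2*Y)/(84 + Y) + (-¼ - Y/4) = 2*Y/(84 + Y) + (-¼ - Y/4) = -¼ - Y/4 + 2*Y/(84 + Y))
√(406952 + (V(89, -274) - C(-466))) = √(406952 + (34 - (-84 - 1*(-466)² - 77*(-466))/(4*(84 - 466)))) = √(406952 + (34 - (-84 - 1*217156 + 35882)/(4*(-382)))) = √(406952 + (34 - (-1)*(-84 - 217156 + 35882)/(4*382))) = √(406952 + (34 - (-1)*(-181358)/(4*382))) = √(406952 + (34 - 1*90679/764)) = √(406952 + (34 - 90679/764)) = √(406952 - 64703/764) = √(310846625/764) = 5*√2374868215/382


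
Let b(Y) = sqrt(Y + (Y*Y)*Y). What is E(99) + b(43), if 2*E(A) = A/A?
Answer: 1/2 + 5*sqrt(3182) ≈ 282.55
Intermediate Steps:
b(Y) = sqrt(Y + Y**3) (b(Y) = sqrt(Y + Y**2*Y) = sqrt(Y + Y**3))
E(A) = 1/2 (E(A) = (A/A)/2 = (1/2)*1 = 1/2)
E(99) + b(43) = 1/2 + sqrt(43 + 43**3) = 1/2 + sqrt(43 + 79507) = 1/2 + sqrt(79550) = 1/2 + 5*sqrt(3182)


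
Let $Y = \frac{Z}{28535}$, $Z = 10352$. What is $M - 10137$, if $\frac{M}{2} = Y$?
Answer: $- \frac{289238591}{28535} \approx -10136.0$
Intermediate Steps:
$Y = \frac{10352}{28535} \approx 0.36278$
$M = \frac{20704}{28535}$ ($M = 2 \cdot \frac{10352}{28535} = \frac{20704}{28535} \approx 0.72556$)
$M - 10137 = \frac{20704}{28535} - 10137 = - \frac{289238591}{28535}$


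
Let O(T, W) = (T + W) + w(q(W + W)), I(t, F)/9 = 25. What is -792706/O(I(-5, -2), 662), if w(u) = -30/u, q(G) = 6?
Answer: -396353/441 ≈ -898.76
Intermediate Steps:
I(t, F) = 225 (I(t, F) = 9*25 = 225)
O(T, W) = -5 + T + W (O(T, W) = (T + W) - 30/6 = (T + W) - 30*⅙ = (T + W) - 5 = -5 + T + W)
-792706/O(I(-5, -2), 662) = -792706/(-5 + 225 + 662) = -792706/882 = -792706*1/882 = -396353/441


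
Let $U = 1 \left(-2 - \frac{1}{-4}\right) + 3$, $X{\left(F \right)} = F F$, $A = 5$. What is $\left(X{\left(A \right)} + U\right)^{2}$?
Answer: $\frac{11025}{16} \approx 689.06$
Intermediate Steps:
$X{\left(F \right)} = F^{2}$
$U = \frac{5}{4}$ ($U = 1 \left(-2 - - \frac{1}{4}\right) + 3 = 1 \left(-2 + \frac{1}{4}\right) + 3 = 1 \left(- \frac{7}{4}\right) + 3 = - \frac{7}{4} + 3 = \frac{5}{4} \approx 1.25$)
$\left(X{\left(A \right)} + U\right)^{2} = \left(5^{2} + \frac{5}{4}\right)^{2} = \left(25 + \frac{5}{4}\right)^{2} = \left(\frac{105}{4}\right)^{2} = \frac{11025}{16}$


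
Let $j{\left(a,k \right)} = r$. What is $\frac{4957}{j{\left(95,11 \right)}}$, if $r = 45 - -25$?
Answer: $\frac{4957}{70} \approx 70.814$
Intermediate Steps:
$r = 70$ ($r = 45 + 25 = 70$)
$j{\left(a,k \right)} = 70$
$\frac{4957}{j{\left(95,11 \right)}} = \frac{4957}{70}$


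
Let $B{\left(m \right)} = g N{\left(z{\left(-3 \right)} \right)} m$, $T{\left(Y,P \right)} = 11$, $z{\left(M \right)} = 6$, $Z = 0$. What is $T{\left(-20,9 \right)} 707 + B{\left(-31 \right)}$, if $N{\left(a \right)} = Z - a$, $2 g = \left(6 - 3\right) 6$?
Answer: $9451$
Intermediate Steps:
$g = 9$ ($g = \frac{\left(6 - 3\right) 6}{2} = \frac{3 \cdot 6}{2} = \frac{1}{2} \cdot 18 = 9$)
$N{\left(a \right)} = - a$ ($N{\left(a \right)} = 0 - a = - a$)
$B{\left(m \right)} = - 54 m$ ($B{\left(m \right)} = 9 \left(\left(-1\right) 6\right) m = 9 \left(-6\right) m = - 54 m$)
$T{\left(-20,9 \right)} 707 + B{\left(-31 \right)} = 11 \cdot 707 - -1674 = 7777 + 1674 = 9451$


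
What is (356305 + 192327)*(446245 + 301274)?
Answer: 410112844008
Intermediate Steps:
(356305 + 192327)*(446245 + 301274) = 548632*747519 = 410112844008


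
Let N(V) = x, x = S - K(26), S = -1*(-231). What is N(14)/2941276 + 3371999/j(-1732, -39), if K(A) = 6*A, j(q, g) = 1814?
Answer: 4958989933387/2667737332 ≈ 1858.9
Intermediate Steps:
S = 231
x = 75 (x = 231 - 6*26 = 231 - 1*156 = 231 - 156 = 75)
N(V) = 75
N(14)/2941276 + 3371999/j(-1732, -39) = 75/2941276 + 3371999/1814 = 4958989933387/2667737332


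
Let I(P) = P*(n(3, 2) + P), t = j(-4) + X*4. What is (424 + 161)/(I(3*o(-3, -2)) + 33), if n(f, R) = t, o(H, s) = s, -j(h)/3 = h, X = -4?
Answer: 195/31 ≈ 6.2903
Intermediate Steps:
j(h) = -3*h
t = -4 (t = -3*(-4) - 4*4 = 12 - 16 = -4)
n(f, R) = -4
I(P) = P*(-4 + P)
(424 + 161)/(I(3*o(-3, -2)) + 33) = (424 + 161)/((3*(-2))*(-4 + 3*(-2)) + 33) = 585/(-6*(-4 - 6) + 33) = 585/(-6*(-10) + 33) = 585/(60 + 33) = 585/93 = 585*(1/93) = 195/31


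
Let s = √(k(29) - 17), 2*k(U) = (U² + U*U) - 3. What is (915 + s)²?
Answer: (1830 + √3290)²/4 ≈ 8.9053e+5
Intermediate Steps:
k(U) = -3/2 + U² (k(U) = ((U² + U*U) - 3)/2 = ((U² + U²) - 3)/2 = (2*U² - 3)/2 = (-3 + 2*U²)/2 = -3/2 + U²)
s = √3290/2 (s = √((-3/2 + 29²) - 17) = √((-3/2 + 841) - 17) = √(1679/2 - 17) = √(1645/2) = √3290/2 ≈ 28.679)
(915 + s)² = (915 + √3290/2)²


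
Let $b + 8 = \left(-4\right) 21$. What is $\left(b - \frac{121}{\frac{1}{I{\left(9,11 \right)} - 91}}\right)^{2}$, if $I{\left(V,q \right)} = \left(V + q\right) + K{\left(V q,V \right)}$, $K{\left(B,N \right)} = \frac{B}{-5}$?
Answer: $\frac{2967416676}{25} \approx 1.187 \cdot 10^{8}$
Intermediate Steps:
$K{\left(B,N \right)} = - \frac{B}{5}$ ($K{\left(B,N \right)} = B \left(- \frac{1}{5}\right) = - \frac{B}{5}$)
$I{\left(V,q \right)} = V + q - \frac{V q}{5}$ ($I{\left(V,q \right)} = \left(V + q\right) - \frac{V q}{5} = V + q - \frac{V q}{5}$)
$b = -92$ ($b = -8 - 84 = -92$)
$\left(b - \frac{121}{\frac{1}{I{\left(9,11 \right)} - 91}}\right)^{2} = \left(-92 - \frac{121}{\frac{1}{\left(9 + 11 - \frac{9}{5} \cdot 11\right) - 91}}\right)^{2} = \left(-92 - \frac{121}{\frac{1}{\left(9 + 11 - \frac{99}{5}\right) - 91}}\right)^{2} = \left(-92 - \frac{121}{\frac{1}{\frac{1}{5} - 91}}\right)^{2} = \left(-92 - \frac{121}{\frac{1}{- \frac{454}{5}}}\right)^{2} = \left(-92 - \frac{121}{- \frac{5}{454}}\right)^{2} = \left(-92 - - \frac{54934}{5}\right)^{2} = \left(-92 + \frac{54934}{5}\right)^{2} = \left(\frac{54474}{5}\right)^{2} = \frac{2967416676}{25}$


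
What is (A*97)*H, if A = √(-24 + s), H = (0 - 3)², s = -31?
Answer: 873*I*√55 ≈ 6474.3*I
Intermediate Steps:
H = 9 (H = (-3)² = 9)
A = I*√55 (A = √(-24 - 31) = √(-55) = I*√55 ≈ 7.4162*I)
(A*97)*H = ((I*√55)*97)*9 = (97*I*√55)*9 = 873*I*√55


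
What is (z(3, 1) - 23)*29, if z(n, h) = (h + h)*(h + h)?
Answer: -551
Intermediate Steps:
z(n, h) = 4*h² (z(n, h) = (2*h)*(2*h) = 4*h²)
(z(3, 1) - 23)*29 = (4*1² - 23)*29 = (4*1 - 23)*29 = (4 - 23)*29 = -19*29 = -551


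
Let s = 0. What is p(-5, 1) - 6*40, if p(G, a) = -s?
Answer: -240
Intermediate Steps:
p(G, a) = 0 (p(G, a) = -1*0 = 0)
p(-5, 1) - 6*40 = 0 - 6*40 = 0 - 240 = -240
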